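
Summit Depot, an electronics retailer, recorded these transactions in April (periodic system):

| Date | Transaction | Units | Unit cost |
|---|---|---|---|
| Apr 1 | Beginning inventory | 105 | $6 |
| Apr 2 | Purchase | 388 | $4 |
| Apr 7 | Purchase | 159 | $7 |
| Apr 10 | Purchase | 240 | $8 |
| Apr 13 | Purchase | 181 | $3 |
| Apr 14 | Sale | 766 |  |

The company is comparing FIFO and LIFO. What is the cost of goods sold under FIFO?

COGS = $4,207

FIFO COGS: 105 @ $6 + 388 @ $4 + 159 @ $7 + 114 @ $8 = $4,207
LIFO COGS: 181 @ $3 + 240 @ $8 + 159 @ $7 + 186 @ $4 = $4,320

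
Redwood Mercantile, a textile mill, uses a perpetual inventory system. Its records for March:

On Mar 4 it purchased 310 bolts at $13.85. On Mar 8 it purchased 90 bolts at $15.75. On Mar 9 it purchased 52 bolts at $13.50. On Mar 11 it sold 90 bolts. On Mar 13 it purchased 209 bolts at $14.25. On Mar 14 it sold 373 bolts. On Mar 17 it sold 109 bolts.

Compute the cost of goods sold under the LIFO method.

COGS = $8,158.60

Mar 11, 90 sold [LIFO — newest first]: 52 @ $13.50 + 38 @ $15.75 = $1,300.50
Mar 14, 373 sold [LIFO — newest first]: 209 @ $14.25 + 52 @ $15.75 + 112 @ $13.85 = $5,348.45
Mar 17, 109 sold [LIFO — newest first]: 109 @ $13.85 = $1,509.65
Total COGS = $1,300.50 + $5,348.45 + $1,509.65 = $8,158.60
Ending inventory: 89 @ $13.85 = $1,232.65
Check: goods available $9,391.25 = COGS $8,158.60 + ending $1,232.65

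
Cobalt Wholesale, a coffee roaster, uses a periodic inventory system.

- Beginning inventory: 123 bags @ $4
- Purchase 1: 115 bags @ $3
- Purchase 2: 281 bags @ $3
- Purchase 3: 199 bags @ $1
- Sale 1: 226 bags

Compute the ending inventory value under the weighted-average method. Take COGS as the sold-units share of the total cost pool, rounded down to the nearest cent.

Sale 1, sell 226: 226/718 × $1,879.00 → $591.44
Ending inventory (cost pool remaining) = $1,287.56

Ending inventory = $1,287.56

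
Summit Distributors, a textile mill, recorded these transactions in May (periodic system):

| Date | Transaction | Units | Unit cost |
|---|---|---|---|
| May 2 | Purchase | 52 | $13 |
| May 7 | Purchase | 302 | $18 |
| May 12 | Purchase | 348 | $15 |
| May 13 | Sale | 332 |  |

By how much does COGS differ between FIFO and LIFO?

FIFO COGS: 52 @ $13 + 280 @ $18 = $5,716
LIFO COGS: 332 @ $15 = $4,980
Difference = |$5,716 − $4,980| = $736

$736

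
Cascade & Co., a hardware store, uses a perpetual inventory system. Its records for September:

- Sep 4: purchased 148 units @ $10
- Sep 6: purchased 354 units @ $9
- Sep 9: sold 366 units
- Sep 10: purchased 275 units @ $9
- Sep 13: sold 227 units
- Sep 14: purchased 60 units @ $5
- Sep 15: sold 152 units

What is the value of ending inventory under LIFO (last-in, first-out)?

Sep 9, 366 sold [LIFO — newest first]: 354 @ $9 + 12 @ $10 = $3,306
Sep 13, 227 sold [LIFO — newest first]: 227 @ $9 = $2,043
Sep 15, 152 sold [LIFO — newest first]: 60 @ $5 + 48 @ $9 + 44 @ $10 = $1,172
Total COGS = $3,306 + $2,043 + $1,172 = $6,521
Ending inventory: 92 @ $10 = $920

Ending inventory = $920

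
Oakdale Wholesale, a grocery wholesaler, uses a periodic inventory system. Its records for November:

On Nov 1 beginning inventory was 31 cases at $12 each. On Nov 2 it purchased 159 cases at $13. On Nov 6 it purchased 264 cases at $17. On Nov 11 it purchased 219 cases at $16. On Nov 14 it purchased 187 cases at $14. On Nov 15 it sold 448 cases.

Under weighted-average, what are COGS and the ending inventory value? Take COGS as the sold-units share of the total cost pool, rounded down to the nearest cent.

Nov 15, sell 448: 448/860 × $13,049.00 → $6,797.61
Ending inventory (cost pool remaining) = $6,251.39

COGS = $6,797.61; ending inventory = $6,251.39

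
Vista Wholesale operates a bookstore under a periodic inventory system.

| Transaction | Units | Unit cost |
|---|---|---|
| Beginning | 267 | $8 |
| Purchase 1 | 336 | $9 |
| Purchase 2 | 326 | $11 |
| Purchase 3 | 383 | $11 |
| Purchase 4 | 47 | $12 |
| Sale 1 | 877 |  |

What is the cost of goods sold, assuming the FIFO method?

Sale 1 (877) [FIFO — oldest first]: 267 @ $8 + 336 @ $9 + 274 @ $11 = $8,174
Ending inventory: 52 @ $11 + 383 @ $11 + 47 @ $12 = $5,349

COGS = $8,174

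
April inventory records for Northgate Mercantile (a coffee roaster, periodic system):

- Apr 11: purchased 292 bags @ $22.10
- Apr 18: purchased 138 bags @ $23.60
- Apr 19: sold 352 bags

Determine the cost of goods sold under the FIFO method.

COGS = $7,869.20

Apr 19, 352 sold [FIFO — oldest first]: 292 @ $22.10 + 60 @ $23.60 = $7,869.20
Ending inventory: 78 @ $23.60 = $1,840.80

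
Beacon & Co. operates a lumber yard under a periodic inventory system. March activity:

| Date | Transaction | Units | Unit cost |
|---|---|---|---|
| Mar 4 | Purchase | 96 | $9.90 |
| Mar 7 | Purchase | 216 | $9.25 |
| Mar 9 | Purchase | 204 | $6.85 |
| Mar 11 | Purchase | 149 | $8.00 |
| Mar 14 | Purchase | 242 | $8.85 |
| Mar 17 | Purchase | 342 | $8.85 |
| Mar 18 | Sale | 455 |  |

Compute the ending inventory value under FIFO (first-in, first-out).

Mar 18, 455 sold [FIFO — oldest first]: 96 @ $9.90 + 216 @ $9.25 + 143 @ $6.85 = $3,927.95
Ending inventory: 61 @ $6.85 + 149 @ $8.00 + 242 @ $8.85 + 342 @ $8.85 = $6,778.25

Ending inventory = $6,778.25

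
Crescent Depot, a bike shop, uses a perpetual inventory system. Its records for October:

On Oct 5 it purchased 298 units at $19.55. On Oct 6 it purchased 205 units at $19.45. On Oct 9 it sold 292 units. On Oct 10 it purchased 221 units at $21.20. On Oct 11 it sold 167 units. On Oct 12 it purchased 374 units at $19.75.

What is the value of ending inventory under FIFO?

Oct 9, 292 sold [FIFO — oldest first]: 292 @ $19.55 = $5,708.60
Oct 11, 167 sold [FIFO — oldest first]: 6 @ $19.55 + 161 @ $19.45 = $3,248.75
Total COGS = $5,708.60 + $3,248.75 = $8,957.35
Ending inventory: 44 @ $19.45 + 221 @ $21.20 + 374 @ $19.75 = $12,927.50

Ending inventory = $12,927.50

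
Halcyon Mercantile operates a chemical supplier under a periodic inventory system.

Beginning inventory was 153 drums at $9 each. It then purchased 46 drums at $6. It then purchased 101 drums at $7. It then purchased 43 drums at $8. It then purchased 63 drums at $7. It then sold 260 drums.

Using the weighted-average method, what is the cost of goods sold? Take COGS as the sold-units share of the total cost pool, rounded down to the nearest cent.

Sale 1, sell 260: 260/406 × $3,145.00 → $2,014.03
Ending inventory (cost pool remaining) = $1,130.97

COGS = $2,014.03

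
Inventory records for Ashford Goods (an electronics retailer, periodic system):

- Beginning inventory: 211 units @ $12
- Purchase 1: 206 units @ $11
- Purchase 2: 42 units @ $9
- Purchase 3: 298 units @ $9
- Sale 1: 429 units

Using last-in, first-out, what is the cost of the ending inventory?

Sale 1 (429) [LIFO — newest first]: 298 @ $9 + 42 @ $9 + 89 @ $11 = $4,039
Ending inventory: 211 @ $12 + 117 @ $11 = $3,819
Check: goods available $7,858 = COGS $4,039 + ending $3,819

Ending inventory = $3,819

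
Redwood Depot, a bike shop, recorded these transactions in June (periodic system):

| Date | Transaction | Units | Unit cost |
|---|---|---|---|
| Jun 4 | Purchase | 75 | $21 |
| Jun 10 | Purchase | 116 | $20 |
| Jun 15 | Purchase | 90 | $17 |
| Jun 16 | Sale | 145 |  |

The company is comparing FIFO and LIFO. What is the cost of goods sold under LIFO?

FIFO COGS: 75 @ $21 + 70 @ $20 = $2,975
LIFO COGS: 90 @ $17 + 55 @ $20 = $2,630

COGS = $2,630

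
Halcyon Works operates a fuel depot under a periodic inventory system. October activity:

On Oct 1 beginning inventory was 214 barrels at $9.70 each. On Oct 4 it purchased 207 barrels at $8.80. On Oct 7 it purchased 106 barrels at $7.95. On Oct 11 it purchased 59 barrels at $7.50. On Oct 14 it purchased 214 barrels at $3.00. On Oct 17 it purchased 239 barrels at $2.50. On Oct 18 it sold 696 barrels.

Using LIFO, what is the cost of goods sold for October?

COGS = $3,211.10

Oct 18, 696 sold [LIFO — newest first]: 239 @ $2.50 + 214 @ $3.00 + 59 @ $7.50 + 106 @ $7.95 + 78 @ $8.80 = $3,211.10
Ending inventory: 214 @ $9.70 + 129 @ $8.80 = $3,211.00
Check: goods available $6,422.10 = COGS $3,211.10 + ending $3,211.00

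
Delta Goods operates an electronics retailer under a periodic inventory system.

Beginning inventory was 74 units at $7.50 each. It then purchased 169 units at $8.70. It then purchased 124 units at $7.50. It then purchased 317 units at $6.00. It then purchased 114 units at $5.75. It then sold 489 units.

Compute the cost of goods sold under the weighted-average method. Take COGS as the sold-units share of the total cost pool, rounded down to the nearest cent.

Sale 1, sell 489: 489/798 × $5,512.80 → $3,378.14
Ending inventory (cost pool remaining) = $2,134.66
Check: goods available $5,512.80 = COGS $3,378.14 + ending $2,134.66

COGS = $3,378.14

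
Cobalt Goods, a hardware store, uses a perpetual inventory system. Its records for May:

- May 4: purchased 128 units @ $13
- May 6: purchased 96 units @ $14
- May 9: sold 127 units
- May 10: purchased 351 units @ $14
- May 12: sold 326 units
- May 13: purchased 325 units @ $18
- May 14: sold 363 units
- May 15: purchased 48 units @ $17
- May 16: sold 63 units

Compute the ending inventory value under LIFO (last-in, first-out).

Ending inventory = $897

May 9, 127 sold [LIFO — newest first]: 96 @ $14 + 31 @ $13 = $1,747
May 12, 326 sold [LIFO — newest first]: 326 @ $14 = $4,564
May 14, 363 sold [LIFO — newest first]: 325 @ $18 + 25 @ $14 + 13 @ $13 = $6,369
May 16, 63 sold [LIFO — newest first]: 48 @ $17 + 15 @ $13 = $1,011
Total COGS = $1,747 + $4,564 + $6,369 + $1,011 = $13,691
Ending inventory: 69 @ $13 = $897
Check: goods available $14,588 = COGS $13,691 + ending $897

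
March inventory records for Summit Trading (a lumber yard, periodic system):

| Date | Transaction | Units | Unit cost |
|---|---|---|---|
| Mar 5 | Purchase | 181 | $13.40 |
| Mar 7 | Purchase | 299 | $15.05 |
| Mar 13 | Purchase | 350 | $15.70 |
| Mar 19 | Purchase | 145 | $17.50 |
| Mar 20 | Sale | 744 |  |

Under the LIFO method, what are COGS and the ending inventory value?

COGS = $11,779.95; ending inventory = $3,177.90

Mar 20, 744 sold [LIFO — newest first]: 145 @ $17.50 + 350 @ $15.70 + 249 @ $15.05 = $11,779.95
Ending inventory: 181 @ $13.40 + 50 @ $15.05 = $3,177.90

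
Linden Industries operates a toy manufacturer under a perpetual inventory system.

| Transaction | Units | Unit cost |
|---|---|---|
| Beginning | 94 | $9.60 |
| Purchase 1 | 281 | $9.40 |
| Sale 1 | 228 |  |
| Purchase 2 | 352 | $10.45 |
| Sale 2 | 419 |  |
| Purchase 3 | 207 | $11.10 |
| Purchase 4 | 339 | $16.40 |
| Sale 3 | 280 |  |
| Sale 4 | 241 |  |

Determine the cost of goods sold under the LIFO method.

Sale 1 (228) [LIFO — newest first]: 228 @ $9.40 = $2,143.20
Sale 2 (419) [LIFO — newest first]: 352 @ $10.45 + 53 @ $9.40 + 14 @ $9.60 = $4,311.00
Sale 3 (280) [LIFO — newest first]: 280 @ $16.40 = $4,592.00
Sale 4 (241) [LIFO — newest first]: 59 @ $16.40 + 182 @ $11.10 = $2,987.80
Total COGS = $2,143.20 + $4,311.00 + $4,592.00 + $2,987.80 = $14,034.00
Ending inventory: 80 @ $9.60 + 25 @ $11.10 = $1,045.50

COGS = $14,034.00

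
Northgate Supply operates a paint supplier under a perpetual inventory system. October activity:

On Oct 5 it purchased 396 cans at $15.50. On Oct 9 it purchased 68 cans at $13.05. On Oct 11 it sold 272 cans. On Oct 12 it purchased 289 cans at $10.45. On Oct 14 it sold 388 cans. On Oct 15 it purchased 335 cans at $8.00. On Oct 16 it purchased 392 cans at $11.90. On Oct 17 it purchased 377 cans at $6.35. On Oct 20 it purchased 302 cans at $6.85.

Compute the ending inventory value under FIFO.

Ending inventory = $12,779.30

Oct 11, 272 sold [FIFO — oldest first]: 272 @ $15.50 = $4,216.00
Oct 14, 388 sold [FIFO — oldest first]: 124 @ $15.50 + 68 @ $13.05 + 196 @ $10.45 = $4,857.60
Total COGS = $4,216.00 + $4,857.60 = $9,073.60
Ending inventory: 93 @ $10.45 + 335 @ $8.00 + 392 @ $11.90 + 377 @ $6.35 + 302 @ $6.85 = $12,779.30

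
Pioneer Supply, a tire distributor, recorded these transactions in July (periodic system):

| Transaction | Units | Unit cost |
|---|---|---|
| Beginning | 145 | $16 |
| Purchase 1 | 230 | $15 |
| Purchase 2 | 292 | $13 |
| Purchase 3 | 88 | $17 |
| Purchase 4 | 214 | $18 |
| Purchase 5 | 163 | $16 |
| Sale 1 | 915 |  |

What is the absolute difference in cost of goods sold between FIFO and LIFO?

$180

FIFO COGS: 145 @ $16 + 230 @ $15 + 292 @ $13 + 88 @ $17 + 160 @ $18 = $13,942
LIFO COGS: 163 @ $16 + 214 @ $18 + 88 @ $17 + 292 @ $13 + 158 @ $15 = $14,122
Difference = |$13,942 − $14,122| = $180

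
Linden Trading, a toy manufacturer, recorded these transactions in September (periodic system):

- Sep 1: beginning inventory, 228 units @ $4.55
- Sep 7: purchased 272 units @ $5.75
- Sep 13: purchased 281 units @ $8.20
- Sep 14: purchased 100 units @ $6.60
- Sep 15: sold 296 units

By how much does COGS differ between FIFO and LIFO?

$838.80

FIFO COGS: 228 @ $4.55 + 68 @ $5.75 = $1,428.40
LIFO COGS: 100 @ $6.60 + 196 @ $8.20 = $2,267.20
Difference = |$1,428.40 − $2,267.20| = $838.80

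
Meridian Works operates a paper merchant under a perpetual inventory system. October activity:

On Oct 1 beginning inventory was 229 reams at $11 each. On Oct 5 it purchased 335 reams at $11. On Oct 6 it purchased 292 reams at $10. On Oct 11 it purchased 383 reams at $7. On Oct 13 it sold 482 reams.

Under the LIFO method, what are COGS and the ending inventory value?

Oct 13, 482 sold [LIFO — newest first]: 383 @ $7 + 99 @ $10 = $3,671
Ending inventory: 229 @ $11 + 335 @ $11 + 193 @ $10 = $8,134
Check: goods available $11,805 = COGS $3,671 + ending $8,134

COGS = $3,671; ending inventory = $8,134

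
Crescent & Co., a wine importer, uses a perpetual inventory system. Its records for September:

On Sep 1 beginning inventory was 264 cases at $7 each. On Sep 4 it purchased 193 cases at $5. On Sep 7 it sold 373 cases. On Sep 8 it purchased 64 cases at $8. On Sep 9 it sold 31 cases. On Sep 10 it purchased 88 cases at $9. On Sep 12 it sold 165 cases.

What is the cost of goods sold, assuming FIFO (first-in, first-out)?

Sep 7, 373 sold [FIFO — oldest first]: 264 @ $7 + 109 @ $5 = $2,393
Sep 9, 31 sold [FIFO — oldest first]: 31 @ $5 = $155
Sep 12, 165 sold [FIFO — oldest first]: 53 @ $5 + 64 @ $8 + 48 @ $9 = $1,209
Total COGS = $2,393 + $155 + $1,209 = $3,757
Ending inventory: 40 @ $9 = $360

COGS = $3,757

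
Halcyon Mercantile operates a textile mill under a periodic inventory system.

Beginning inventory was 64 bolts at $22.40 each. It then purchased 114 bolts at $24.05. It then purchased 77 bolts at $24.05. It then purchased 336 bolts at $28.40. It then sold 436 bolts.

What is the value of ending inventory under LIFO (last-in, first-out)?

Sale 1 (436) [LIFO — newest first]: 336 @ $28.40 + 77 @ $24.05 + 23 @ $24.05 = $11,947.40
Ending inventory: 64 @ $22.40 + 91 @ $24.05 = $3,622.15

Ending inventory = $3,622.15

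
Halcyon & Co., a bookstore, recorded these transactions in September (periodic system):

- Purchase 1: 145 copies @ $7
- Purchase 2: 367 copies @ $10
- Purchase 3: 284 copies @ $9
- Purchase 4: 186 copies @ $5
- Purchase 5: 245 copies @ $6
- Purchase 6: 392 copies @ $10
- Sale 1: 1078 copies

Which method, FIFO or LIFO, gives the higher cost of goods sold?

FIFO

FIFO COGS: 145 @ $7 + 367 @ $10 + 284 @ $9 + 186 @ $5 + 96 @ $6 = $8,747
LIFO COGS: 392 @ $10 + 245 @ $6 + 186 @ $5 + 255 @ $9 = $8,615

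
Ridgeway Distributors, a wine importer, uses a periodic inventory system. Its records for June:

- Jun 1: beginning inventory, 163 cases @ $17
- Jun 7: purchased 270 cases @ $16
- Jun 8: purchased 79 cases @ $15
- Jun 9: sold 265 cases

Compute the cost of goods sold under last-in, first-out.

Jun 9, 265 sold [LIFO — newest first]: 79 @ $15 + 186 @ $16 = $4,161
Ending inventory: 163 @ $17 + 84 @ $16 = $4,115

COGS = $4,161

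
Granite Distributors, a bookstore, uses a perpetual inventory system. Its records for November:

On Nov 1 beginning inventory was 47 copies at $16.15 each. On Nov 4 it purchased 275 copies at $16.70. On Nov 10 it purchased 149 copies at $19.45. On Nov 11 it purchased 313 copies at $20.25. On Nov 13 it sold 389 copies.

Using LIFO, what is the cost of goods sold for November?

Nov 13, 389 sold [LIFO — newest first]: 313 @ $20.25 + 76 @ $19.45 = $7,816.45
Ending inventory: 47 @ $16.15 + 275 @ $16.70 + 73 @ $19.45 = $6,771.40

COGS = $7,816.45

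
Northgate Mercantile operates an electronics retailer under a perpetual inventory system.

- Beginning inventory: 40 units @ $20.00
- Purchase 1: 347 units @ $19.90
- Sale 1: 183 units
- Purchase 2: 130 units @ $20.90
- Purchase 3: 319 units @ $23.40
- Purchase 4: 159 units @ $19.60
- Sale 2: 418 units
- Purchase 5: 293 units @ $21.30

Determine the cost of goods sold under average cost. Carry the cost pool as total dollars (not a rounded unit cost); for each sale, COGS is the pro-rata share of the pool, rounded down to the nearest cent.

COGS = $12,579.99

After Beginning: 40 on hand, pool $800.00 (≈ $20.0000 each)
After Purchase 1: 387 on hand, pool $7,705.30 (≈ $19.9103 each)
Sale 1, sell 183: 183/387 × $7,705.30 → $3,643.59
After Purchase 2: 334 on hand, pool $6,778.71 (≈ $20.2955 each)
After Purchase 3: 653 on hand, pool $14,243.31 (≈ $21.8121 each)
After Purchase 4: 812 on hand, pool $17,359.71 (≈ $21.3790 each)
Sale 2, sell 418: 418/812 × $17,359.71 → $8,936.40
After Purchase 5: 687 on hand, pool $14,664.21 (≈ $21.3453 each)
Total COGS = $3,643.59 + $8,936.40 = $12,579.99
Ending inventory (cost pool remaining) = $14,664.21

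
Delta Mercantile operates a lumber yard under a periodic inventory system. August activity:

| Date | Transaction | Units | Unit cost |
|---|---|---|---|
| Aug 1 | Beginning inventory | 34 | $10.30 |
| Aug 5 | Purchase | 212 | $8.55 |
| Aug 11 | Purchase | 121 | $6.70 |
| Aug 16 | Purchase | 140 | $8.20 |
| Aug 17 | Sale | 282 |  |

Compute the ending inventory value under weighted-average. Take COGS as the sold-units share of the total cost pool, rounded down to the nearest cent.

Ending inventory = $1,829.07

Aug 17, sell 282: 282/507 × $4,121.50 → $2,292.43
Ending inventory (cost pool remaining) = $1,829.07
Check: goods available $4,121.50 = COGS $2,292.43 + ending $1,829.07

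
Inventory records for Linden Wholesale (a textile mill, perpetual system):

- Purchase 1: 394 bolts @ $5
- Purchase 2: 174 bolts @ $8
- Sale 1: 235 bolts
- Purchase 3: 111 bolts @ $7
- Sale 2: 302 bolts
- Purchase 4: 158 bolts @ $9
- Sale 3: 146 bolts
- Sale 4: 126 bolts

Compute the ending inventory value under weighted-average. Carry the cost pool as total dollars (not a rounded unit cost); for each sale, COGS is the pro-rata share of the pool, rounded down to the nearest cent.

After Purchase 1: 394 on hand, pool $1,970.00 (≈ $5.0000 each)
After Purchase 2: 568 on hand, pool $3,362.00 (≈ $5.9190 each)
Sale 1, sell 235: 235/568 × $3,362.00 → $1,390.96
After Purchase 3: 444 on hand, pool $2,748.04 (≈ $6.1893 each)
Sale 2, sell 302: 302/444 × $2,748.04 → $1,869.16
After Purchase 4: 300 on hand, pool $2,300.88 (≈ $7.6696 each)
Sale 3, sell 146: 146/300 × $2,300.88 → $1,119.76
Sale 4, sell 126: 126/154 × $1,181.12 → $966.37
Total COGS = $1,390.96 + $1,869.16 + $1,119.76 + $966.37 = $5,346.25
Ending inventory (cost pool remaining) = $214.75
Check: goods available $5,561.00 = COGS $5,346.25 + ending $214.75

Ending inventory = $214.75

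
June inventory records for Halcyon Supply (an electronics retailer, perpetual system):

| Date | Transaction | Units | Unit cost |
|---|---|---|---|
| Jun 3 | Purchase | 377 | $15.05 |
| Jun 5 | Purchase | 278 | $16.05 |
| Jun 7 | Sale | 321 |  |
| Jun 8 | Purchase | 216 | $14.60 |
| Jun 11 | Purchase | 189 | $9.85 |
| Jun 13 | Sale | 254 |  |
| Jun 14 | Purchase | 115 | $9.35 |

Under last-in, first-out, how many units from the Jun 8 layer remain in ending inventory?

151

Jun 7, 321 sold [LIFO — newest first]: 278 @ $16.05 + 43 @ $15.05 = $5,109.05
Jun 13, 254 sold [LIFO — newest first]: 189 @ $9.85 + 65 @ $14.60 = $2,810.65
Total COGS = $5,109.05 + $2,810.65 = $7,919.70
Ending inventory: 334 @ $15.05 + 151 @ $14.60 + 115 @ $9.35 = $8,306.55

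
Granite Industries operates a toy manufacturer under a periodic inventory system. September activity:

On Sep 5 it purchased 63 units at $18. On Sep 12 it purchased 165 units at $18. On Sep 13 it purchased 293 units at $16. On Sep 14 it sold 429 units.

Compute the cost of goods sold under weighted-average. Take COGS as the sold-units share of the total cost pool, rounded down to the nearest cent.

Sep 14, sell 429: 429/521 × $8,792.00 → $7,239.47
Ending inventory (cost pool remaining) = $1,552.53
Check: goods available $8,792.00 = COGS $7,239.47 + ending $1,552.53

COGS = $7,239.47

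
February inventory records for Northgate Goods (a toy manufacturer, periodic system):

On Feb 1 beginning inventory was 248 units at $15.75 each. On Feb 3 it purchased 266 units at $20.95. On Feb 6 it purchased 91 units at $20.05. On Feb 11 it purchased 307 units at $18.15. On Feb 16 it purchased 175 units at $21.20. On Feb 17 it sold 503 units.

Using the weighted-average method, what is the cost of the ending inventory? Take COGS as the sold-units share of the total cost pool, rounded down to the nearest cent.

Ending inventory = $11,059.63

Feb 17, sell 503: 503/1087 × $20,585.30 → $9,525.67
Ending inventory (cost pool remaining) = $11,059.63
Check: goods available $20,585.30 = COGS $9,525.67 + ending $11,059.63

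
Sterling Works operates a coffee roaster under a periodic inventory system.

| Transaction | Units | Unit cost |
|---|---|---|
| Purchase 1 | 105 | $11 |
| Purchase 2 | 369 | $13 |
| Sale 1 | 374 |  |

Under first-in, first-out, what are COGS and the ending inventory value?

Sale 1 (374) [FIFO — oldest first]: 105 @ $11 + 269 @ $13 = $4,652
Ending inventory: 100 @ $13 = $1,300
Check: goods available $5,952 = COGS $4,652 + ending $1,300

COGS = $4,652; ending inventory = $1,300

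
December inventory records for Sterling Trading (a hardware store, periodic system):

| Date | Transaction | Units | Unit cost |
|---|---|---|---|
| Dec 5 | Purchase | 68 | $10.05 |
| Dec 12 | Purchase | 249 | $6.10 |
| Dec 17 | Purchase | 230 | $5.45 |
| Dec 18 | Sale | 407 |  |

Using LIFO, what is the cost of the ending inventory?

Dec 18, 407 sold [LIFO — newest first]: 230 @ $5.45 + 177 @ $6.10 = $2,333.20
Ending inventory: 68 @ $10.05 + 72 @ $6.10 = $1,122.60

Ending inventory = $1,122.60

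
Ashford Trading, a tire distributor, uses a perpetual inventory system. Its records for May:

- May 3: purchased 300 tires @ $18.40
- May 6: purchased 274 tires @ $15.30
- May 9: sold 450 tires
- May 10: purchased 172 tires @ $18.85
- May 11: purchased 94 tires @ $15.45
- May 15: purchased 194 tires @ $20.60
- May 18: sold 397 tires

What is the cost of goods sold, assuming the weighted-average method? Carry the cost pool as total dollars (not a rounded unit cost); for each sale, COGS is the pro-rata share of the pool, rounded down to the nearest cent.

After May 3: 300 on hand, pool $5,520.00 (≈ $18.4000 each)
After May 6: 574 on hand, pool $9,712.20 (≈ $16.9202 each)
May 9, sell 450: 450/574 × $9,712.20 → $7,614.09
After May 10: 296 on hand, pool $5,340.31 (≈ $18.0416 each)
After May 11: 390 on hand, pool $6,792.61 (≈ $17.4169 each)
After May 15: 584 on hand, pool $10,789.01 (≈ $18.4743 each)
May 18, sell 397: 397/584 × $10,789.01 → $7,334.30
Total COGS = $7,614.09 + $7,334.30 = $14,948.39
Ending inventory (cost pool remaining) = $3,454.71

COGS = $14,948.39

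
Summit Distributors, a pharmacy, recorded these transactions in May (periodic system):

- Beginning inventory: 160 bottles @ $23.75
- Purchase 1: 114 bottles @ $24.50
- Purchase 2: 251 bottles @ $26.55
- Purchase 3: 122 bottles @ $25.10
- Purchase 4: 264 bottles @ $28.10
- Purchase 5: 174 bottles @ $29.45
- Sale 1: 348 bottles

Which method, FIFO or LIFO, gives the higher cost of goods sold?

LIFO

FIFO COGS: 160 @ $23.75 + 114 @ $24.50 + 74 @ $26.55 = $8,557.70
LIFO COGS: 174 @ $29.45 + 174 @ $28.10 = $10,013.70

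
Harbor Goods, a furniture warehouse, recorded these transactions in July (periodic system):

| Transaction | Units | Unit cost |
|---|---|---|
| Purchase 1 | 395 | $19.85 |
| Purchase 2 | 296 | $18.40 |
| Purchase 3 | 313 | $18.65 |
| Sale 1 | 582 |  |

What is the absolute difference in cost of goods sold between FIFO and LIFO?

$494.50

FIFO COGS: 395 @ $19.85 + 187 @ $18.40 = $11,281.55
LIFO COGS: 313 @ $18.65 + 269 @ $18.40 = $10,787.05
Difference = |$11,281.55 − $10,787.05| = $494.50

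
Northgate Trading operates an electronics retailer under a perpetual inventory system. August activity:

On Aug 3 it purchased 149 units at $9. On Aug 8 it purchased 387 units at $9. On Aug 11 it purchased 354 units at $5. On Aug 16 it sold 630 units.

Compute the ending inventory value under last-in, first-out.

Aug 16, 630 sold [LIFO — newest first]: 354 @ $5 + 276 @ $9 = $4,254
Ending inventory: 149 @ $9 + 111 @ $9 = $2,340
Check: goods available $6,594 = COGS $4,254 + ending $2,340

Ending inventory = $2,340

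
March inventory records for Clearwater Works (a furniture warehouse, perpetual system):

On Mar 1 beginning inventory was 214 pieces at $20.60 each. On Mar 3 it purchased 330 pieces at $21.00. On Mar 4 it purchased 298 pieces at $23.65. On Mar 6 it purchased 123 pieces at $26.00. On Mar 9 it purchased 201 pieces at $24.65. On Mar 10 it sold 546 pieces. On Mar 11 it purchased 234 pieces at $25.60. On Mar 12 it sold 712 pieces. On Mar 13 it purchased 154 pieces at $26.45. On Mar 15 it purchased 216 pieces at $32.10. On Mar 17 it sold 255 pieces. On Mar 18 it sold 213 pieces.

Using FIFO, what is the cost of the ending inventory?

Mar 10, 546 sold [FIFO — oldest first]: 214 @ $20.60 + 330 @ $21.00 + 2 @ $23.65 = $11,385.70
Mar 12, 712 sold [FIFO — oldest first]: 296 @ $23.65 + 123 @ $26.00 + 201 @ $24.65 + 92 @ $25.60 = $17,508.25
Mar 17, 255 sold [FIFO — oldest first]: 142 @ $25.60 + 113 @ $26.45 = $6,624.05
Mar 18, 213 sold [FIFO — oldest first]: 41 @ $26.45 + 172 @ $32.10 = $6,605.65
Total COGS = $11,385.70 + $17,508.25 + $6,624.05 + $6,605.65 = $42,123.65
Ending inventory: 44 @ $32.10 = $1,412.40

Ending inventory = $1,412.40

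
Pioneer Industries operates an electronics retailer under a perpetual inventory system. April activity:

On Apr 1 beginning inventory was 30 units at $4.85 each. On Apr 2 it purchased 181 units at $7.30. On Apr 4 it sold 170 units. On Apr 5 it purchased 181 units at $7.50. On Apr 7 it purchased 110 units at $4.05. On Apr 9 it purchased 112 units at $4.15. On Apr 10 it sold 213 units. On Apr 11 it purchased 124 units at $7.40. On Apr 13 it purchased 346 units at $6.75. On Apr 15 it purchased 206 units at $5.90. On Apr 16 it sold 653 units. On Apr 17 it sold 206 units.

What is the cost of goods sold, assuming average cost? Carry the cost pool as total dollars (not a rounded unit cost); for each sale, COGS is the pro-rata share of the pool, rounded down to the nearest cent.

After Apr 1: 30 on hand, pool $145.50 (≈ $4.8500 each)
After Apr 2: 211 on hand, pool $1,466.80 (≈ $6.9517 each)
Apr 4, sell 170: 170/211 × $1,466.80 → $1,181.78
After Apr 5: 222 on hand, pool $1,642.52 (≈ $7.3987 each)
After Apr 7: 332 on hand, pool $2,088.02 (≈ $6.2892 each)
After Apr 9: 444 on hand, pool $2,552.82 (≈ $5.7496 each)
Apr 10, sell 213: 213/444 × $2,552.82 → $1,224.66
After Apr 11: 355 on hand, pool $2,245.76 (≈ $6.3261 each)
After Apr 13: 701 on hand, pool $4,581.26 (≈ $6.5353 each)
After Apr 15: 907 on hand, pool $5,796.66 (≈ $6.3910 each)
Apr 16, sell 653: 653/907 × $5,796.66 → $4,173.33
Apr 17, sell 206: 206/254 × $1,623.33 → $1,316.55
Total COGS = $1,181.78 + $1,224.66 + $4,173.33 + $1,316.55 = $7,896.32
Ending inventory (cost pool remaining) = $306.78
Check: goods available $8,203.10 = COGS $7,896.32 + ending $306.78

COGS = $7,896.32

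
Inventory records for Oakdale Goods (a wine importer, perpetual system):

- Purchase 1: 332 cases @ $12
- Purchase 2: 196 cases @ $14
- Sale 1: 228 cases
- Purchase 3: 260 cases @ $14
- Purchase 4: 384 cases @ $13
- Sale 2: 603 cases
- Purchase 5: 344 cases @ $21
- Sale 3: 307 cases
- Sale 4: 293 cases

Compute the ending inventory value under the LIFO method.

Sale 1 (228) [LIFO — newest first]: 196 @ $14 + 32 @ $12 = $3,128
Sale 2 (603) [LIFO — newest first]: 384 @ $13 + 219 @ $14 = $8,058
Sale 3 (307) [LIFO — newest first]: 307 @ $21 = $6,447
Sale 4 (293) [LIFO — newest first]: 37 @ $21 + 41 @ $14 + 215 @ $12 = $3,931
Total COGS = $3,128 + $8,058 + $6,447 + $3,931 = $21,564
Ending inventory: 85 @ $12 = $1,020
Check: goods available $22,584 = COGS $21,564 + ending $1,020

Ending inventory = $1,020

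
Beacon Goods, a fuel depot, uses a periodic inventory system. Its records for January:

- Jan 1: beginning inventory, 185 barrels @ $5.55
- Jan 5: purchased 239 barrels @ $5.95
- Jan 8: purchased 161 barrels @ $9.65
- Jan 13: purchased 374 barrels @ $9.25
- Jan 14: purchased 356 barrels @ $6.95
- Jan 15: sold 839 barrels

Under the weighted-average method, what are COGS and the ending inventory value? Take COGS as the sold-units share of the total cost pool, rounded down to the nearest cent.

Jan 15, sell 839: 839/1315 × $9,936.15 → $6,339.49
Ending inventory (cost pool remaining) = $3,596.66
Check: goods available $9,936.15 = COGS $6,339.49 + ending $3,596.66

COGS = $6,339.49; ending inventory = $3,596.66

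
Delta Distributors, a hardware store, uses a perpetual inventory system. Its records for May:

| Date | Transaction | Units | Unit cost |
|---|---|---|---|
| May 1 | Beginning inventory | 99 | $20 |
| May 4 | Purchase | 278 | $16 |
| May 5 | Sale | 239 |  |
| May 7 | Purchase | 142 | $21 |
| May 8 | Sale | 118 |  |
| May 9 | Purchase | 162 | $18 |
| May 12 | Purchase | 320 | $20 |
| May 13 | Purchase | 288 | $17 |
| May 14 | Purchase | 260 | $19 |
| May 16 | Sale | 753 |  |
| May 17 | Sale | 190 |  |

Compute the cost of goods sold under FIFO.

COGS = $23,831

May 5, 239 sold [FIFO — oldest first]: 99 @ $20 + 140 @ $16 = $4,220
May 8, 118 sold [FIFO — oldest first]: 118 @ $16 = $1,888
May 16, 753 sold [FIFO — oldest first]: 20 @ $16 + 142 @ $21 + 162 @ $18 + 320 @ $20 + 109 @ $17 = $14,471
May 17, 190 sold [FIFO — oldest first]: 179 @ $17 + 11 @ $19 = $3,252
Total COGS = $4,220 + $1,888 + $14,471 + $3,252 = $23,831
Ending inventory: 249 @ $19 = $4,731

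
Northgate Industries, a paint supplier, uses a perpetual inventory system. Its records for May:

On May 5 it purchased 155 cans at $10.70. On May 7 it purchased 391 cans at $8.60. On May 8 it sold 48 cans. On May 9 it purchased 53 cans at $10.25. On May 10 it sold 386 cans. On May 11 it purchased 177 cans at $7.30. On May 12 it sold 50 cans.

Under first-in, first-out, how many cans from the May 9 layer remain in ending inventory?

53

May 8, 48 sold [FIFO — oldest first]: 48 @ $10.70 = $513.60
May 10, 386 sold [FIFO — oldest first]: 107 @ $10.70 + 279 @ $8.60 = $3,544.30
May 12, 50 sold [FIFO — oldest first]: 50 @ $8.60 = $430.00
Total COGS = $513.60 + $3,544.30 + $430.00 = $4,487.90
Ending inventory: 62 @ $8.60 + 53 @ $10.25 + 177 @ $7.30 = $2,368.55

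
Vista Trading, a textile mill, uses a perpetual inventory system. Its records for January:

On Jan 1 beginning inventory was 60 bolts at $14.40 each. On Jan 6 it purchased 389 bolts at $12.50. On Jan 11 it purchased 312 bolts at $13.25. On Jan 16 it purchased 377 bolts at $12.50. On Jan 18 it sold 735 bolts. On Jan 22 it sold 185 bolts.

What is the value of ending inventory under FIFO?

Jan 18, 735 sold [FIFO — oldest first]: 60 @ $14.40 + 389 @ $12.50 + 286 @ $13.25 = $9,516.00
Jan 22, 185 sold [FIFO — oldest first]: 26 @ $13.25 + 159 @ $12.50 = $2,332.00
Total COGS = $9,516.00 + $2,332.00 = $11,848.00
Ending inventory: 218 @ $12.50 = $2,725.00
Check: goods available $14,573.00 = COGS $11,848.00 + ending $2,725.00

Ending inventory = $2,725.00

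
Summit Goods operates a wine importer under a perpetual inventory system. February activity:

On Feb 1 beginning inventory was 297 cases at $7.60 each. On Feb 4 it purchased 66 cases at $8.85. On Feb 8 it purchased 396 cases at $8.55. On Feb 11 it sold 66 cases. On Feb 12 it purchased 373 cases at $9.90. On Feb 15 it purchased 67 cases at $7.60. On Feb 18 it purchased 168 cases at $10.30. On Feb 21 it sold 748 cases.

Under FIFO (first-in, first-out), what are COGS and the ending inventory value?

Feb 11, 66 sold [FIFO — oldest first]: 66 @ $7.60 = $501.60
Feb 21, 748 sold [FIFO — oldest first]: 231 @ $7.60 + 66 @ $8.85 + 396 @ $8.55 + 55 @ $9.90 = $6,270.00
Total COGS = $501.60 + $6,270.00 = $6,771.60
Ending inventory: 318 @ $9.90 + 67 @ $7.60 + 168 @ $10.30 = $5,387.80

COGS = $6,771.60; ending inventory = $5,387.80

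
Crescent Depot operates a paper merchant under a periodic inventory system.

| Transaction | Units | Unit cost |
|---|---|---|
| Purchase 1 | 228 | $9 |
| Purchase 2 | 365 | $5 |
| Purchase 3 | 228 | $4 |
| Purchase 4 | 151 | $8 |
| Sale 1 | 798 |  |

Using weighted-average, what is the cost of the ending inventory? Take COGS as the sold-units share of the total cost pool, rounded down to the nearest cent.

Sale 1, sell 798: 798/972 × $5,997.00 → $4,923.46
Ending inventory (cost pool remaining) = $1,073.54
Check: goods available $5,997.00 = COGS $4,923.46 + ending $1,073.54

Ending inventory = $1,073.54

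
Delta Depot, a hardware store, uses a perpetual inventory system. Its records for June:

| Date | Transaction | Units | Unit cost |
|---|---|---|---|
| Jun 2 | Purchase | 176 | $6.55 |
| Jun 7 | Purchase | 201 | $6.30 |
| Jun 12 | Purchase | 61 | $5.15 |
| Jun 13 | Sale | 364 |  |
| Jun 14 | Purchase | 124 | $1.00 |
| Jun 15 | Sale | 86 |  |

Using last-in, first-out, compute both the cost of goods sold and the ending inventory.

Jun 13, 364 sold [LIFO — newest first]: 61 @ $5.15 + 201 @ $6.30 + 102 @ $6.55 = $2,248.55
Jun 15, 86 sold [LIFO — newest first]: 86 @ $1.00 = $86.00
Total COGS = $2,248.55 + $86.00 = $2,334.55
Ending inventory: 74 @ $6.55 + 38 @ $1.00 = $522.70
Check: goods available $2,857.25 = COGS $2,334.55 + ending $522.70

COGS = $2,334.55; ending inventory = $522.70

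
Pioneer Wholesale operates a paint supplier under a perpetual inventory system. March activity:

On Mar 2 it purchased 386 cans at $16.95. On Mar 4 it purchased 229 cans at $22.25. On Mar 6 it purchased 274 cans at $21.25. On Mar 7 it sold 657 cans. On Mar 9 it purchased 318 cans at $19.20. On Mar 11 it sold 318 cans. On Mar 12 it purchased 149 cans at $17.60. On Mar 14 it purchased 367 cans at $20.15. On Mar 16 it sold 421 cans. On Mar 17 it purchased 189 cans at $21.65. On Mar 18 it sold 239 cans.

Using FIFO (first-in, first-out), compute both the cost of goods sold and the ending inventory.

Mar 7, 657 sold [FIFO — oldest first]: 386 @ $16.95 + 229 @ $22.25 + 42 @ $21.25 = $12,530.45
Mar 11, 318 sold [FIFO — oldest first]: 232 @ $21.25 + 86 @ $19.20 = $6,581.20
Mar 16, 421 sold [FIFO — oldest first]: 232 @ $19.20 + 149 @ $17.60 + 40 @ $20.15 = $7,882.80
Mar 18, 239 sold [FIFO — oldest first]: 239 @ $20.15 = $4,815.85
Total COGS = $12,530.45 + $6,581.20 + $7,882.80 + $4,815.85 = $31,810.30
Ending inventory: 88 @ $20.15 + 189 @ $21.65 = $5,865.05
Check: goods available $37,675.35 = COGS $31,810.30 + ending $5,865.05

COGS = $31,810.30; ending inventory = $5,865.05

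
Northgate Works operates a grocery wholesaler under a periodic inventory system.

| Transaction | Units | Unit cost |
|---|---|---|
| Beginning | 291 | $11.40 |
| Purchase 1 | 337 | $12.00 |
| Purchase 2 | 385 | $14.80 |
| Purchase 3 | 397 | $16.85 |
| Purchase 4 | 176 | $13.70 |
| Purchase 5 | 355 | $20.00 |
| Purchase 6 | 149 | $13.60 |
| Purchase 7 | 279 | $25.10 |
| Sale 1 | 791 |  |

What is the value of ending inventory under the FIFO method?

Ending inventory = $28,515.55

Sale 1 (791) [FIFO — oldest first]: 291 @ $11.40 + 337 @ $12.00 + 163 @ $14.80 = $9,773.80
Ending inventory: 222 @ $14.80 + 397 @ $16.85 + 176 @ $13.70 + 355 @ $20.00 + 149 @ $13.60 + 279 @ $25.10 = $28,515.55
Check: goods available $38,289.35 = COGS $9,773.80 + ending $28,515.55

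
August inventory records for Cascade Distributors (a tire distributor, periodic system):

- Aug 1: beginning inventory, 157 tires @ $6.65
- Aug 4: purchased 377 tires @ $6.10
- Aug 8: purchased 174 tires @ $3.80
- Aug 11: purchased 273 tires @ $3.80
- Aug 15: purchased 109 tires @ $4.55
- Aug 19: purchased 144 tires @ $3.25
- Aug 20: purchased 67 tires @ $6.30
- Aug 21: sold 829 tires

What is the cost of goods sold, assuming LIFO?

Aug 21, 829 sold [LIFO — newest first]: 67 @ $6.30 + 144 @ $3.25 + 109 @ $4.55 + 273 @ $3.80 + 174 @ $3.80 + 62 @ $6.10 = $3,462.85
Ending inventory: 157 @ $6.65 + 315 @ $6.10 = $2,965.55

COGS = $3,462.85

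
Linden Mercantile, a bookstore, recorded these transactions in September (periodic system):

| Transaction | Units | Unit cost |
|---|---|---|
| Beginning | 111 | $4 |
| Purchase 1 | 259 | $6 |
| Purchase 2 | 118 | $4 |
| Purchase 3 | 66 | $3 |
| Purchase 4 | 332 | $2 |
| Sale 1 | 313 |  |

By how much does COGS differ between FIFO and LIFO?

FIFO COGS: 111 @ $4 + 202 @ $6 = $1,656
LIFO COGS: 313 @ $2 = $626
Difference = |$1,656 − $626| = $1,030

$1,030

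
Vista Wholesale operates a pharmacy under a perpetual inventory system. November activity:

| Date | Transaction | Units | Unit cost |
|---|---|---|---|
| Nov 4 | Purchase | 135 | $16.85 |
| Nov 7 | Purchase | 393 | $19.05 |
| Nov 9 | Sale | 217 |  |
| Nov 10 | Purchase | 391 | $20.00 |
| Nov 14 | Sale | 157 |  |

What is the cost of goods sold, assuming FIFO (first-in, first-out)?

Nov 9, 217 sold [FIFO — oldest first]: 135 @ $16.85 + 82 @ $19.05 = $3,836.85
Nov 14, 157 sold [FIFO — oldest first]: 157 @ $19.05 = $2,990.85
Total COGS = $3,836.85 + $2,990.85 = $6,827.70
Ending inventory: 154 @ $19.05 + 391 @ $20.00 = $10,753.70
Check: goods available $17,581.40 = COGS $6,827.70 + ending $10,753.70

COGS = $6,827.70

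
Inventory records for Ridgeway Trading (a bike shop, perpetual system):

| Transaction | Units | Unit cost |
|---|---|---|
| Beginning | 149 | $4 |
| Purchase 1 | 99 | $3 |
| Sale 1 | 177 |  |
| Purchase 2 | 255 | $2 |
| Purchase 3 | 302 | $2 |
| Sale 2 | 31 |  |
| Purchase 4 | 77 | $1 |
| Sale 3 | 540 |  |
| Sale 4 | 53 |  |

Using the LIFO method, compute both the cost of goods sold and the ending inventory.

COGS = $1,780; ending inventory = $304

Sale 1 (177) [LIFO — newest first]: 99 @ $3 + 78 @ $4 = $609
Sale 2 (31) [LIFO — newest first]: 31 @ $2 = $62
Sale 3 (540) [LIFO — newest first]: 77 @ $1 + 271 @ $2 + 192 @ $2 = $1,003
Sale 4 (53) [LIFO — newest first]: 53 @ $2 = $106
Total COGS = $609 + $62 + $1,003 + $106 = $1,780
Ending inventory: 71 @ $4 + 10 @ $2 = $304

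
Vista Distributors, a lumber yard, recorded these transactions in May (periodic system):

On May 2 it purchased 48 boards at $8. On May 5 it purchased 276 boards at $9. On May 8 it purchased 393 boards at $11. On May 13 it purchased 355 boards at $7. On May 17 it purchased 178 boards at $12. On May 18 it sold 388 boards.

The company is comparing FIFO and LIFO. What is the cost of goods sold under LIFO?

FIFO COGS: 48 @ $8 + 276 @ $9 + 64 @ $11 = $3,572
LIFO COGS: 178 @ $12 + 210 @ $7 = $3,606

COGS = $3,606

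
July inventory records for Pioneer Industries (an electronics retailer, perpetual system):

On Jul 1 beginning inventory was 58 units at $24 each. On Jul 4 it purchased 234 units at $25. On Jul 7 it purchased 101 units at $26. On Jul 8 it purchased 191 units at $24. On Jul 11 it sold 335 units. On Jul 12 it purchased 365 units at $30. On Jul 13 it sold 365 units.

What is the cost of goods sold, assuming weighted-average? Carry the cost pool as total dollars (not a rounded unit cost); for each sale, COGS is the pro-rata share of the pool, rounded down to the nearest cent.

COGS = $18,462.48

After Jul 1: 58 on hand, pool $1,392.00 (≈ $24.0000 each)
After Jul 4: 292 on hand, pool $7,242.00 (≈ $24.8014 each)
After Jul 7: 393 on hand, pool $9,868.00 (≈ $25.1094 each)
After Jul 8: 584 on hand, pool $14,452.00 (≈ $24.7466 each)
Jul 11, sell 335: 335/584 × $14,452.00 → $8,290.10
After Jul 12: 614 on hand, pool $17,111.90 (≈ $27.8695 each)
Jul 13, sell 365: 365/614 × $17,111.90 → $10,172.38
Total COGS = $8,290.10 + $10,172.38 = $18,462.48
Ending inventory (cost pool remaining) = $6,939.52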